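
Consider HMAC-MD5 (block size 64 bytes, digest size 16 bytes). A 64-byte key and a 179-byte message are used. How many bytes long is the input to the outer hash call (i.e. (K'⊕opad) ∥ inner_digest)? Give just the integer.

Key is 64 ≤ 64 bytes, zero-padded: |K'| = 64.
Outer input = (K'⊕opad) ∥ H(inner) → 64 + 16 = 80 bytes.

80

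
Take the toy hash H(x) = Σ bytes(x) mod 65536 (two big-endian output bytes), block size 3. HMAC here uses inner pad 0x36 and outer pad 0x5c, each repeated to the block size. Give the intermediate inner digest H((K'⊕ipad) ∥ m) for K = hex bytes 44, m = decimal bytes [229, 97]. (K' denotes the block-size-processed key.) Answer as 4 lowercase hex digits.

Key hex bytes 44 is 1 byte ≤ B = 3; zero-pad to 3 bytes: K' = 44 00 00.
K' ⊕ ipad = 72 36 36.
Inner input = 72 36 36 ∥ e5 61.
Inner hash: sum = 114+54+54+229+97 = 548 → 02 24.

0224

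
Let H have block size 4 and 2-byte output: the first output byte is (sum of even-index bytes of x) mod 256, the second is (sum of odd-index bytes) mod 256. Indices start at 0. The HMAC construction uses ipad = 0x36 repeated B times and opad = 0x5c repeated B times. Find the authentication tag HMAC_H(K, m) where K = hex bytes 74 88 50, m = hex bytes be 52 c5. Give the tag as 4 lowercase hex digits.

Key hex bytes 74 88 50 is 3 bytes ≤ B = 4; zero-pad to 4 bytes: K' = 74 88 50 00.
K' ⊕ ipad = 42 be 66 36.  K' ⊕ opad = 28 d4 0c 5c.
Inner input = (K'⊕ipad) ∥ m = 42 be 66 36 ∥ be 52 c5.
Inner hash: even-index sum = 555 mod 256 = 43; odd-index sum = 326 mod 256 = 70 → 2b 46.
Outer input = (K'⊕opad) ∥ inner = 28 d4 0c 5c ∥ 2b 46.
Outer hash (tag): even-index sum = 95 mod 256 = 95; odd-index sum = 374 mod 256 = 118 → 5f 76.

5f76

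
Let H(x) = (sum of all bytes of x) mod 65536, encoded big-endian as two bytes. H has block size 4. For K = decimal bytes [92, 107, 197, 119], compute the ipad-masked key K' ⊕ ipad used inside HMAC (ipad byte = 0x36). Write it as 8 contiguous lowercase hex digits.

6a5df341

Key decimal bytes [92, 107, 197, 119] = 5c 6b c5 77 is exactly B = 4 bytes: K' = 5c 6b c5 77.
XOR each byte with 0x36: 5c⊕36=6a, 6b⊕36=5d, c5⊕36=f3, 77⊕36=41.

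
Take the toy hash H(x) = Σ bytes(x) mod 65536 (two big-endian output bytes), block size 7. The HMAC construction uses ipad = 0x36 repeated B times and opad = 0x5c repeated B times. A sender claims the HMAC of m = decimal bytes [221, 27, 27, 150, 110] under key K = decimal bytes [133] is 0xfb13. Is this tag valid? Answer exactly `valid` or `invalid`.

Key decimal bytes [133] = 85 is 1 byte ≤ B = 7; zero-pad to 7 bytes: K' = 85 00 00 00 00 00 00.
K' ⊕ ipad = b3 36 36 36 36 36 36; K' ⊕ opad = d9 5c 5c 5c 5c 5c 5c.
Inner hash: sum = 179+54+54+54+54+54+54+221+27+27+150+110 = 1038 → 04 0e.
Outer hash (recomputed tag): sum = 217+92+92+92+92+92+92+4+14 = 787 → 03 13.
Recomputed tag = 0313; claimed = fb13 → mismatch.

invalid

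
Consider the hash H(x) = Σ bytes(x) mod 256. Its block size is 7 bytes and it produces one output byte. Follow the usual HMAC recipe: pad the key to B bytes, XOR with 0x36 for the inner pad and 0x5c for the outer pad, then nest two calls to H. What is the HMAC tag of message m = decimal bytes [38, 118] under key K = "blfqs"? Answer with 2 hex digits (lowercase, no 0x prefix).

4e

Key "blfqs" = 62 6c 66 71 73 is 5 bytes ≤ B = 7; zero-pad to 7 bytes: K' = 62 6c 66 71 73 00 00.
K' ⊕ ipad = 54 5a 50 47 45 36 36.  K' ⊕ opad = 3e 30 3a 2d 2f 5c 5c.
Inner input = (K'⊕ipad) ∥ m = 54 5a 50 47 45 36 36 ∥ 26 76.
Inner hash: sum = 84+90+80+71+69+54+54+38+118 = 658; mod 256 = 146 → 92.
Outer input = (K'⊕opad) ∥ inner = 3e 30 3a 2d 2f 5c 5c ∥ 92.
Outer hash (tag): sum = 62+48+58+45+47+92+92+146 = 590; mod 256 = 78 → 4e.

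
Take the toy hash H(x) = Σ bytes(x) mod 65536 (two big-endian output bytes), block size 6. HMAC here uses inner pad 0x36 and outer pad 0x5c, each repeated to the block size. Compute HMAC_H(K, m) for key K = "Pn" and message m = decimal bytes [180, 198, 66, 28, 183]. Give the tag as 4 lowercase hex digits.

01d7

Key "Pn" = 50 6e is 2 bytes ≤ B = 6; zero-pad to 6 bytes: K' = 50 6e 00 00 00 00.
K' ⊕ ipad = 66 58 36 36 36 36.  K' ⊕ opad = 0c 32 5c 5c 5c 5c.
Inner input = (K'⊕ipad) ∥ m = 66 58 36 36 36 36 ∥ b4 c6 42 1c b7.
Inner hash: sum = 102+88+54+54+54+54+180+198+66+28+183 = 1061 → 04 25.
Outer input = (K'⊕opad) ∥ inner = 0c 32 5c 5c 5c 5c ∥ 04 25.
Outer hash (tag): sum = 12+50+92+92+92+92+4+37 = 471 → 01 d7.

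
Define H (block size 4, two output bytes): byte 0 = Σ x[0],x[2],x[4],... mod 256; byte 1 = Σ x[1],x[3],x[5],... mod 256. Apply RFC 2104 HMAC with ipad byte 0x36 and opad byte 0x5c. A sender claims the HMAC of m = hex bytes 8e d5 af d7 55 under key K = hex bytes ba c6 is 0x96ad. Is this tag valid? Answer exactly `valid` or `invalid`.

invalid

Key hex bytes ba c6 is 2 bytes ≤ B = 4; zero-pad to 4 bytes: K' = ba c6 00 00.
K' ⊕ ipad = 8c f0 36 36; K' ⊕ opad = e6 9a 5c 5c.
Inner hash: even-index sum = 596 mod 256 = 84; odd-index sum = 722 mod 256 = 210 → 54 d2.
Outer hash (recomputed tag): even-index sum = 406 mod 256 = 150; odd-index sum = 456 mod 256 = 200 → 96 c8.
Recomputed tag = 96c8; claimed = 96ad → mismatch.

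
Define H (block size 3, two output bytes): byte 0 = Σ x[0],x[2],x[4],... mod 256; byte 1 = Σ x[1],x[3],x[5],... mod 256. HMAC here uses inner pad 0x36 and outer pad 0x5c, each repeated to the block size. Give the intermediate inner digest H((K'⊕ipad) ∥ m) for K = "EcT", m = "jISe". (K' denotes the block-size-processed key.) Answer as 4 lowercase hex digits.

8312

Key "EcT" = 45 63 54 is exactly B = 3 bytes: K' = 45 63 54.
K' ⊕ ipad = 73 55 62.
Inner input = 73 55 62 ∥ 6a 49 53 65.
Inner hash: even-index sum = 387 mod 256 = 131; odd-index sum = 274 mod 256 = 18 → 83 12.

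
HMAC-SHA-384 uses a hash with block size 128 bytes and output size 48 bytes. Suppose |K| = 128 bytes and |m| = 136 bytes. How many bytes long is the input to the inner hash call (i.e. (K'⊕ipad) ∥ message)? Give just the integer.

Key is 128 ≤ 128 bytes, zero-padded: |K'| = 128.
Inner input = (K'⊕ipad) ∥ m → 128 + 136 = 264 bytes.

264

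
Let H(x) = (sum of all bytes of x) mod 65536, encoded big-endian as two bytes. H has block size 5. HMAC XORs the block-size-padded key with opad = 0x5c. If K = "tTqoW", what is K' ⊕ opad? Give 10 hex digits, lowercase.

28082d330b

Key "tTqoW" = 74 54 71 6f 57 is exactly B = 5 bytes: K' = 74 54 71 6f 57.
XOR each byte with 0x5c: 74⊕5c=28, 54⊕5c=08, 71⊕5c=2d, 6f⊕5c=33, 57⊕5c=0b.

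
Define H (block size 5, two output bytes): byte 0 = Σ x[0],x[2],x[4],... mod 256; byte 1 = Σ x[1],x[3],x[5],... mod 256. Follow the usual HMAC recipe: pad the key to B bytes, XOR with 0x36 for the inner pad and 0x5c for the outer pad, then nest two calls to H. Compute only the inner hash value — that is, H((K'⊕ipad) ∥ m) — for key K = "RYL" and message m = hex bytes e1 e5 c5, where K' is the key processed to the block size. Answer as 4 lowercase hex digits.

Key "RYL" = 52 59 4c is 3 bytes ≤ B = 5; zero-pad to 5 bytes: K' = 52 59 4c 00 00.
K' ⊕ ipad = 64 6f 7a 36 36.
Inner input = 64 6f 7a 36 36 ∥ e1 e5 c5.
Inner hash: even-index sum = 505 mod 256 = 249; odd-index sum = 587 mod 256 = 75 → f9 4b.

f94b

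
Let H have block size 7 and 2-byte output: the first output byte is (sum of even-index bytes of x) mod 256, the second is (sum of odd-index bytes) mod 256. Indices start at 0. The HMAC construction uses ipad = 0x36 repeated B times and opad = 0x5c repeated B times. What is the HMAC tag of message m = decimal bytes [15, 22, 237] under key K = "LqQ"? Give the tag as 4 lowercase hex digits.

Key "LqQ" = 4c 71 51 is 3 bytes ≤ B = 7; zero-pad to 7 bytes: K' = 4c 71 51 00 00 00 00.
K' ⊕ ipad = 7a 47 67 36 36 36 36.  K' ⊕ opad = 10 2d 0d 5c 5c 5c 5c.
Inner input = (K'⊕ipad) ∥ m = 7a 47 67 36 36 36 36 ∥ 0f 16 ed.
Inner hash: even-index sum = 355 mod 256 = 99; odd-index sum = 431 mod 256 = 175 → 63 af.
Outer input = (K'⊕opad) ∥ inner = 10 2d 0d 5c 5c 5c 5c ∥ 63 af.
Outer hash (tag): even-index sum = 388 mod 256 = 132; odd-index sum = 328 mod 256 = 72 → 84 48.

8448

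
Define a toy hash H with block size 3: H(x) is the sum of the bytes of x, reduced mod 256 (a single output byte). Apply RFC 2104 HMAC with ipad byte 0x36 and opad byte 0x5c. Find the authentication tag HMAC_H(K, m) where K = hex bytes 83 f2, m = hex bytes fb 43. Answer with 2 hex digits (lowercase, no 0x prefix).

d6

Key hex bytes 83 f2 is 2 bytes ≤ B = 3; zero-pad to 3 bytes: K' = 83 f2 00.
K' ⊕ ipad = b5 c4 36.  K' ⊕ opad = df ae 5c.
Inner input = (K'⊕ipad) ∥ m = b5 c4 36 ∥ fb 43.
Inner hash: sum = 181+196+54+251+67 = 749; mod 256 = 237 → ed.
Outer input = (K'⊕opad) ∥ inner = df ae 5c ∥ ed.
Outer hash (tag): sum = 223+174+92+237 = 726; mod 256 = 214 → d6.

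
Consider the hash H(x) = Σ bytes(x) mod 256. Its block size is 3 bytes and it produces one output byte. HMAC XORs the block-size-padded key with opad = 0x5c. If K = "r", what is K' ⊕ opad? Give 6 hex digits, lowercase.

2e5c5c

Key "r" = 72 is 1 byte ≤ B = 3; zero-pad to 3 bytes: K' = 72 00 00.
XOR each byte with 0x5c: 72⊕5c=2e, 00⊕5c=5c, 00⊕5c=5c.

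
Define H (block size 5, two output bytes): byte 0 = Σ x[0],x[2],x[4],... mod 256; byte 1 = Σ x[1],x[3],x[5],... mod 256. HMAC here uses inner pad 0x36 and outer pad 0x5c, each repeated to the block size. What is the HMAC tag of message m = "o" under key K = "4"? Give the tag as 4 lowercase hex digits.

Key "4" = 34 is 1 byte ≤ B = 5; zero-pad to 5 bytes: K' = 34 00 00 00 00.
K' ⊕ ipad = 02 36 36 36 36.  K' ⊕ opad = 68 5c 5c 5c 5c.
Inner input = (K'⊕ipad) ∥ m = 02 36 36 36 36 ∥ 6f.
Inner hash: even-index sum = 110 mod 256 = 110; odd-index sum = 219 mod 256 = 219 → 6e db.
Outer input = (K'⊕opad) ∥ inner = 68 5c 5c 5c 5c ∥ 6e db.
Outer hash (tag): even-index sum = 507 mod 256 = 251; odd-index sum = 294 mod 256 = 38 → fb 26.

fb26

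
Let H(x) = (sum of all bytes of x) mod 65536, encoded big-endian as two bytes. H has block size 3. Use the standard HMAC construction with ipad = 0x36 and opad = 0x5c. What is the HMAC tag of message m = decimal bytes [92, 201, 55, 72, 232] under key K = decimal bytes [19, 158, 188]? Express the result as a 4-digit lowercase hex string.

02d7

Key decimal bytes [19, 158, 188] = 13 9e bc is exactly B = 3 bytes: K' = 13 9e bc.
K' ⊕ ipad = 25 a8 8a.  K' ⊕ opad = 4f c2 e0.
Inner input = (K'⊕ipad) ∥ m = 25 a8 8a ∥ 5c c9 37 48 e8.
Inner hash: sum = 37+168+138+92+201+55+72+232 = 995 → 03 e3.
Outer input = (K'⊕opad) ∥ inner = 4f c2 e0 ∥ 03 e3.
Outer hash (tag): sum = 79+194+224+3+227 = 727 → 02 d7.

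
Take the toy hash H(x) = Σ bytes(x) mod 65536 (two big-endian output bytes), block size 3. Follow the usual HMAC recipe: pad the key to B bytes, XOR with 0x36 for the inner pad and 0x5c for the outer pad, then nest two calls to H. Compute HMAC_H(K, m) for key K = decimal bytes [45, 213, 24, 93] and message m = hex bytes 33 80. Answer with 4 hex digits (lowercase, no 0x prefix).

Key decimal bytes [45, 213, 24, 93] = 2d d5 18 5d is 4 bytes > B = 3, so hash it first: H(key) = 01 77, then zero-pad to 3 bytes: K' = 01 77 00.
K' ⊕ ipad = 37 41 36.  K' ⊕ opad = 5d 2b 5c.
Inner input = (K'⊕ipad) ∥ m = 37 41 36 ∥ 33 80.
Inner hash: sum = 55+65+54+51+128 = 353 → 01 61.
Outer input = (K'⊕opad) ∥ inner = 5d 2b 5c ∥ 01 61.
Outer hash (tag): sum = 93+43+92+1+97 = 326 → 01 46.

0146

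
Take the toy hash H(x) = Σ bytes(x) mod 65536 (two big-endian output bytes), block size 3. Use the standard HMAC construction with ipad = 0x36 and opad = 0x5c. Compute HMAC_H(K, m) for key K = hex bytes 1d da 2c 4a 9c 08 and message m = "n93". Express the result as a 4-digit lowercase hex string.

0173

Key hex bytes 1d da 2c 4a 9c 08 is 6 bytes > B = 3, so hash it first: H(key) = 02 11, then zero-pad to 3 bytes: K' = 02 11 00.
K' ⊕ ipad = 34 27 36.  K' ⊕ opad = 5e 4d 5c.
Inner input = (K'⊕ipad) ∥ m = 34 27 36 ∥ 6e 39 33.
Inner hash: sum = 52+39+54+110+57+51 = 363 → 01 6b.
Outer input = (K'⊕opad) ∥ inner = 5e 4d 5c ∥ 01 6b.
Outer hash (tag): sum = 94+77+92+1+107 = 371 → 01 73.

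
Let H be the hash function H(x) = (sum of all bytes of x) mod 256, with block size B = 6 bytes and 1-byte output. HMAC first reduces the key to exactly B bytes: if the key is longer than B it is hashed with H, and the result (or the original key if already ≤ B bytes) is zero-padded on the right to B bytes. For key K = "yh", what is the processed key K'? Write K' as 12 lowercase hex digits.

Key "yh" = 79 68 is 2 bytes ≤ B = 6; zero-pad to 6 bytes: K' = 79 68 00 00 00 00.

796800000000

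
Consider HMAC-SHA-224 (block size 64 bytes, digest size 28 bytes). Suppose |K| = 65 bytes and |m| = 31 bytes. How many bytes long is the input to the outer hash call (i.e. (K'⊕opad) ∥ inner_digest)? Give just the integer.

92

Key is 65 > 64 bytes, so it is hashed to 28 bytes then zero-padded to 64: |K'| = 64.
Outer input = (K'⊕opad) ∥ H(inner) → 64 + 28 = 92 bytes.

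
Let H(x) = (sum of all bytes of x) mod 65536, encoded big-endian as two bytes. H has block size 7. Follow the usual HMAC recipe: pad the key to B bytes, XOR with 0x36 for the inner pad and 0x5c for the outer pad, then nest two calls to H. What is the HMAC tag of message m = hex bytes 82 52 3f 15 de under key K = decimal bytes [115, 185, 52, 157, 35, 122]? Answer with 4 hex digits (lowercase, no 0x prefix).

Key decimal bytes [115, 185, 52, 157, 35, 122] = 73 b9 34 9d 23 7a is 6 bytes ≤ B = 7; zero-pad to 7 bytes: K' = 73 b9 34 9d 23 7a 00.
K' ⊕ ipad = 45 8f 02 ab 15 4c 36.  K' ⊕ opad = 2f e5 68 c1 7f 26 5c.
Inner input = (K'⊕ipad) ∥ m = 45 8f 02 ab 15 4c 36 ∥ 82 52 3f 15 de.
Inner hash: sum = 69+143+2+171+21+76+54+130+82+63+21+222 = 1054 → 04 1e.
Outer input = (K'⊕opad) ∥ inner = 2f e5 68 c1 7f 26 5c ∥ 04 1e.
Outer hash (tag): sum = 47+229+104+193+127+38+92+4+30 = 864 → 03 60.

0360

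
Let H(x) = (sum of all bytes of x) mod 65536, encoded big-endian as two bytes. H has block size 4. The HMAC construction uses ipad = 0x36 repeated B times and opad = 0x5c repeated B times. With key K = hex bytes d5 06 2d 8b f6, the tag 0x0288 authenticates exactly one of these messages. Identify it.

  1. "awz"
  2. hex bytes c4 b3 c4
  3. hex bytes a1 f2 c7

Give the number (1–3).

Key hex bytes d5 06 2d 8b f6 is 5 bytes > B = 4, so hash it first: H(key) = 02 89, then zero-pad to 4 bytes: K' = 02 89 00 00.
K' ⊕ ipad = 34 bf 36 36; K' ⊕ opad = 5e d5 5c 5c.
m1: inner = H(34 bf 36 36 61 77 7a) = 02 b1; tag = H(5e d5 5c 5c 02 b1) = 029e
m2: inner = H(34 bf 36 36 c4 b3 c4) = 03 9a; tag = H(5e d5 5c 5c 03 9a) = 0288 ← matches
m3: inner = H(34 bf 36 36 a1 f2 c7) = 03 b9; tag = H(5e d5 5c 5c 03 b9) = 02a7

2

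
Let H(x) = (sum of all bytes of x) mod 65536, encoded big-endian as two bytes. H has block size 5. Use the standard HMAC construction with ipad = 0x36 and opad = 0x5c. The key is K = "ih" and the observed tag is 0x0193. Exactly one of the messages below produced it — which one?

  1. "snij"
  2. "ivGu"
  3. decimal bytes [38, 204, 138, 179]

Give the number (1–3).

Key "ih" = 69 68 is 2 bytes ≤ B = 5; zero-pad to 5 bytes: K' = 69 68 00 00 00.
K' ⊕ ipad = 5f 5e 36 36 36; K' ⊕ opad = 35 34 5c 5c 5c.
m1: inner = H(5f 5e 36 36 36 73 6e 69 6a) = 03 13; tag = H(35 34 5c 5c 5c 03 13) = 0193 ← matches
m2: inner = H(5f 5e 36 36 36 69 76 47 75) = 02 fa; tag = H(35 34 5c 5c 5c 02 fa) = 0279
m3: inner = H(5f 5e 36 36 36 26 cc 8a b3) = 03 8e; tag = H(35 34 5c 5c 5c 03 8e) = 020e

1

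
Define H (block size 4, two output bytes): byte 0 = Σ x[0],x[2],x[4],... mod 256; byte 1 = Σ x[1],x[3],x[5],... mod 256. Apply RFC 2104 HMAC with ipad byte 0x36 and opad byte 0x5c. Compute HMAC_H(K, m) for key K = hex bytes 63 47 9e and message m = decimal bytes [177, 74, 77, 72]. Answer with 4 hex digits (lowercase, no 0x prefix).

Key hex bytes 63 47 9e is 3 bytes ≤ B = 4; zero-pad to 4 bytes: K' = 63 47 9e 00.
K' ⊕ ipad = 55 71 a8 36.  K' ⊕ opad = 3f 1b c2 5c.
Inner input = (K'⊕ipad) ∥ m = 55 71 a8 36 ∥ b1 4a 4d 48.
Inner hash: even-index sum = 507 mod 256 = 251; odd-index sum = 313 mod 256 = 57 → fb 39.
Outer input = (K'⊕opad) ∥ inner = 3f 1b c2 5c ∥ fb 39.
Outer hash (tag): even-index sum = 508 mod 256 = 252; odd-index sum = 176 mod 256 = 176 → fc b0.

fcb0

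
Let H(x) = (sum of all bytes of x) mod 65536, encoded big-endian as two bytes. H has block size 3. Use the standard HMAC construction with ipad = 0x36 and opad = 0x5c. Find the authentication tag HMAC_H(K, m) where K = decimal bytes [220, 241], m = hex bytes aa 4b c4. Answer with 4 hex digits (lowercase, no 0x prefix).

Key decimal bytes [220, 241] = dc f1 is 2 bytes ≤ B = 3; zero-pad to 3 bytes: K' = dc f1 00.
K' ⊕ ipad = ea c7 36.  K' ⊕ opad = 80 ad 5c.
Inner input = (K'⊕ipad) ∥ m = ea c7 36 ∥ aa 4b c4.
Inner hash: sum = 234+199+54+170+75+196 = 928 → 03 a0.
Outer input = (K'⊕opad) ∥ inner = 80 ad 5c ∥ 03 a0.
Outer hash (tag): sum = 128+173+92+3+160 = 556 → 02 2c.

022c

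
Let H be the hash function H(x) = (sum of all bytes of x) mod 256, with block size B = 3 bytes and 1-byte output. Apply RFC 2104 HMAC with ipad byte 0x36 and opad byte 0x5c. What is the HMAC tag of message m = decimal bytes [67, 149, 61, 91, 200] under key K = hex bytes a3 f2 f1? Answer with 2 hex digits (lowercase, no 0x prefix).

Key hex bytes a3 f2 f1 is exactly B = 3 bytes: K' = a3 f2 f1.
K' ⊕ ipad = 95 c4 c7.  K' ⊕ opad = ff ae ad.
Inner input = (K'⊕ipad) ∥ m = 95 c4 c7 ∥ 43 95 3d 5b c8.
Inner hash: sum = 149+196+199+67+149+61+91+200 = 1112; mod 256 = 88 → 58.
Outer input = (K'⊕opad) ∥ inner = ff ae ad ∥ 58.
Outer hash (tag): sum = 255+174+173+88 = 690; mod 256 = 178 → b2.

b2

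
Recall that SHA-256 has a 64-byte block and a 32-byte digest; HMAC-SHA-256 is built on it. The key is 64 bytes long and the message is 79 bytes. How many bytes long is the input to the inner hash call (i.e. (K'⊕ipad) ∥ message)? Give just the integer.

143

Key is 64 ≤ 64 bytes, zero-padded: |K'| = 64.
Inner input = (K'⊕ipad) ∥ m → 64 + 79 = 143 bytes.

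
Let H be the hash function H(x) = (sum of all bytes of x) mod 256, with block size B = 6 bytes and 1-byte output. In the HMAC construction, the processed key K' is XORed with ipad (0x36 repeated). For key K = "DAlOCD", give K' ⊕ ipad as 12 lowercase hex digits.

Key "DAlOCD" = 44 41 6c 4f 43 44 is exactly B = 6 bytes: K' = 44 41 6c 4f 43 44.
XOR each byte with 0x36: 44⊕36=72, 41⊕36=77, 6c⊕36=5a, 4f⊕36=79, 43⊕36=75, 44⊕36=72.

72775a797572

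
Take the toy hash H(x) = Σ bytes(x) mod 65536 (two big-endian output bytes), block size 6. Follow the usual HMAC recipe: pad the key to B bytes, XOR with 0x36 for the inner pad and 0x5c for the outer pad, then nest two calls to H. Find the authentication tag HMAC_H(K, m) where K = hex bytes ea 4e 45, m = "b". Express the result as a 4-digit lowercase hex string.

Key hex bytes ea 4e 45 is 3 bytes ≤ B = 6; zero-pad to 6 bytes: K' = ea 4e 45 00 00 00.
K' ⊕ ipad = dc 78 73 36 36 36.  K' ⊕ opad = b6 12 19 5c 5c 5c.
Inner input = (K'⊕ipad) ∥ m = dc 78 73 36 36 36 ∥ 62.
Inner hash: sum = 220+120+115+54+54+54+98 = 715 → 02 cb.
Outer input = (K'⊕opad) ∥ inner = b6 12 19 5c 5c 5c ∥ 02 cb.
Outer hash (tag): sum = 182+18+25+92+92+92+2+203 = 706 → 02 c2.

02c2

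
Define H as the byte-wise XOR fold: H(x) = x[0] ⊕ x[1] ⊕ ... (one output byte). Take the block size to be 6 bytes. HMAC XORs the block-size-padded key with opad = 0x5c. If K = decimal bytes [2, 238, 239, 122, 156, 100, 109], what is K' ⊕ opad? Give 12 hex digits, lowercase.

Key decimal bytes [2, 238, 239, 122, 156, 100, 109] = 02 ee ef 7a 9c 64 6d is 7 bytes > B = 6, so hash it first: H(key) = ec, then zero-pad to 6 bytes: K' = ec 00 00 00 00 00.
XOR each byte with 0x5c: ec⊕5c=b0, 00⊕5c=5c, 00⊕5c=5c, 00⊕5c=5c, 00⊕5c=5c, 00⊕5c=5c.

b05c5c5c5c5c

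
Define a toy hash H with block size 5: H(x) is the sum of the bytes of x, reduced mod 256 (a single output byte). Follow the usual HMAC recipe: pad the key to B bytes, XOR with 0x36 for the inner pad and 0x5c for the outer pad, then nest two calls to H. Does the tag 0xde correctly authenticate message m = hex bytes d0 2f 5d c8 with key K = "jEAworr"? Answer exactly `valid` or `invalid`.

valid

Key "jEAworr" = 6a 45 41 77 6f 72 72 is 7 bytes > B = 5, so hash it first: H(key) = ba, then zero-pad to 5 bytes: K' = ba 00 00 00 00.
K' ⊕ ipad = 8c 36 36 36 36; K' ⊕ opad = e6 5c 5c 5c 5c.
Inner hash: sum = 140+54+54+54+54+208+47+93+200 = 904; mod 256 = 136 → 88.
Outer hash (recomputed tag): sum = 230+92+92+92+92+136 = 734; mod 256 = 222 → de.
Recomputed tag = de; claimed = de → match.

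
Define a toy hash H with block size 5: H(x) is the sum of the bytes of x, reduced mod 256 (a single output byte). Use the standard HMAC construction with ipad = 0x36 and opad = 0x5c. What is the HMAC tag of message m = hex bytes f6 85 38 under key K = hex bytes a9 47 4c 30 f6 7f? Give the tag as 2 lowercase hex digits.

8f

Key hex bytes a9 47 4c 30 f6 7f is 6 bytes > B = 5, so hash it first: H(key) = e1, then zero-pad to 5 bytes: K' = e1 00 00 00 00.
K' ⊕ ipad = d7 36 36 36 36.  K' ⊕ opad = bd 5c 5c 5c 5c.
Inner input = (K'⊕ipad) ∥ m = d7 36 36 36 36 ∥ f6 85 38.
Inner hash: sum = 215+54+54+54+54+246+133+56 = 866; mod 256 = 98 → 62.
Outer input = (K'⊕opad) ∥ inner = bd 5c 5c 5c 5c ∥ 62.
Outer hash (tag): sum = 189+92+92+92+92+98 = 655; mod 256 = 143 → 8f.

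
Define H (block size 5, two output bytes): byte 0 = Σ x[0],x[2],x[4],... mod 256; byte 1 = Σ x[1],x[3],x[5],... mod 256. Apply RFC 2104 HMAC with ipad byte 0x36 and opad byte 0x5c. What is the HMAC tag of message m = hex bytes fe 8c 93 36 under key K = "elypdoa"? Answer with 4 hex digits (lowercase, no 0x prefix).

Key "elypdoa" = 65 6c 79 70 64 6f 61 is 7 bytes > B = 5, so hash it first: H(key) = a3 4b, then zero-pad to 5 bytes: K' = a3 4b 00 00 00.
K' ⊕ ipad = 95 7d 36 36 36.  K' ⊕ opad = ff 17 5c 5c 5c.
Inner input = (K'⊕ipad) ∥ m = 95 7d 36 36 36 ∥ fe 8c 93 36.
Inner hash: even-index sum = 451 mod 256 = 195; odd-index sum = 580 mod 256 = 68 → c3 44.
Outer input = (K'⊕opad) ∥ inner = ff 17 5c 5c 5c ∥ c3 44.
Outer hash (tag): even-index sum = 507 mod 256 = 251; odd-index sum = 310 mod 256 = 54 → fb 36.

fb36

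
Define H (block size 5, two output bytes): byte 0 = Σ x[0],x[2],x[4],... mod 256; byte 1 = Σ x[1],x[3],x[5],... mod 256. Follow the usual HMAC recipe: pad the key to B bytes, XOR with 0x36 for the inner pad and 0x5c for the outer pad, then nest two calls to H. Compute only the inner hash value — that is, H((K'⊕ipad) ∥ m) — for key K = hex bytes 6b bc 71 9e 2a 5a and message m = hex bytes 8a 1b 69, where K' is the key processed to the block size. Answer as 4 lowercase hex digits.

b7ab

Key hex bytes 6b bc 71 9e 2a 5a is 6 bytes > B = 5, so hash it first: H(key) = 06 b4, then zero-pad to 5 bytes: K' = 06 b4 00 00 00.
K' ⊕ ipad = 30 82 36 36 36.
Inner input = 30 82 36 36 36 ∥ 8a 1b 69.
Inner hash: even-index sum = 183 mod 256 = 183; odd-index sum = 427 mod 256 = 171 → b7 ab.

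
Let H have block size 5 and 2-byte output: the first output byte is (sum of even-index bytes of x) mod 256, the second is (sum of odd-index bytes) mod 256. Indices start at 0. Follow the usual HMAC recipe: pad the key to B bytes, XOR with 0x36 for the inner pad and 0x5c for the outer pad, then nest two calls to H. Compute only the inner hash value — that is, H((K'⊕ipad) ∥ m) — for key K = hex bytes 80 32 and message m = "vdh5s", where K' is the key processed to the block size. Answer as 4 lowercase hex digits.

Key hex bytes 80 32 is 2 bytes ≤ B = 5; zero-pad to 5 bytes: K' = 80 32 00 00 00.
K' ⊕ ipad = b6 04 36 36 36.
Inner input = b6 04 36 36 36 ∥ 76 64 68 35 73.
Inner hash: even-index sum = 443 mod 256 = 187; odd-index sum = 395 mod 256 = 139 → bb 8b.

bb8b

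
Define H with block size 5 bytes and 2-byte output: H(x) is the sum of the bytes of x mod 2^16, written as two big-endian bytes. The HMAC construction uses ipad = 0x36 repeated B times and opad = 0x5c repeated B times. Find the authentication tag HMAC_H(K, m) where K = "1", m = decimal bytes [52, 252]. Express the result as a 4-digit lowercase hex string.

01ee

Key "1" = 31 is 1 byte ≤ B = 5; zero-pad to 5 bytes: K' = 31 00 00 00 00.
K' ⊕ ipad = 07 36 36 36 36.  K' ⊕ opad = 6d 5c 5c 5c 5c.
Inner input = (K'⊕ipad) ∥ m = 07 36 36 36 36 ∥ 34 fc.
Inner hash: sum = 7+54+54+54+54+52+252 = 527 → 02 0f.
Outer input = (K'⊕opad) ∥ inner = 6d 5c 5c 5c 5c ∥ 02 0f.
Outer hash (tag): sum = 109+92+92+92+92+2+15 = 494 → 01 ee.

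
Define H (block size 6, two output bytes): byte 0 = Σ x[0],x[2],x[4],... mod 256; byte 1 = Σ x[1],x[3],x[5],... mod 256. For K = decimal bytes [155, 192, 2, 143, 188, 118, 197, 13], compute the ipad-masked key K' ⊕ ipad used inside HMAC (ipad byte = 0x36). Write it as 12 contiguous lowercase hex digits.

28e436363636

Key decimal bytes [155, 192, 2, 143, 188, 118, 197, 13] = 9b c0 02 8f bc 76 c5 0d is 8 bytes > B = 6, so hash it first: H(key) = 1e d2, then zero-pad to 6 bytes: K' = 1e d2 00 00 00 00.
XOR each byte with 0x36: 1e⊕36=28, d2⊕36=e4, 00⊕36=36, 00⊕36=36, 00⊕36=36, 00⊕36=36.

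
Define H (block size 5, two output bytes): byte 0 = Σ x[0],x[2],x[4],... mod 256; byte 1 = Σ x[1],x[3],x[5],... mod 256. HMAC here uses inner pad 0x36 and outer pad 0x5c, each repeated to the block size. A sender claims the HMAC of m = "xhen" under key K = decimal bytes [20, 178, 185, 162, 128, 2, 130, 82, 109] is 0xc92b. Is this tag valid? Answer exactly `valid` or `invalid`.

Key decimal bytes [20, 178, 185, 162, 128, 2, 130, 82, 109] = 14 b2 b9 a2 80 02 82 52 6d is 9 bytes > B = 5, so hash it first: H(key) = 3c a8, then zero-pad to 5 bytes: K' = 3c a8 00 00 00.
K' ⊕ ipad = 0a 9e 36 36 36; K' ⊕ opad = 60 f4 5c 5c 5c.
Inner hash: even-index sum = 332 mod 256 = 76; odd-index sum = 433 mod 256 = 177 → 4c b1.
Outer hash (recomputed tag): even-index sum = 457 mod 256 = 201; odd-index sum = 412 mod 256 = 156 → c9 9c.
Recomputed tag = c99c; claimed = c92b → mismatch.

invalid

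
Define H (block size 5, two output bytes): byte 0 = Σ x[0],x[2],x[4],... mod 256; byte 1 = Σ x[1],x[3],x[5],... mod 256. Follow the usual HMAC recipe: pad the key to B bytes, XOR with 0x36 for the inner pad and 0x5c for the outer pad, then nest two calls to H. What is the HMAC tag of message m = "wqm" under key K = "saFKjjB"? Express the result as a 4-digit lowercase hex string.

Key "saFKjjB" = 73 61 46 4b 6a 6a 42 is 7 bytes > B = 5, so hash it first: H(key) = 65 16, then zero-pad to 5 bytes: K' = 65 16 00 00 00.
K' ⊕ ipad = 53 20 36 36 36.  K' ⊕ opad = 39 4a 5c 5c 5c.
Inner input = (K'⊕ipad) ∥ m = 53 20 36 36 36 ∥ 77 71 6d.
Inner hash: even-index sum = 304 mod 256 = 48; odd-index sum = 314 mod 256 = 58 → 30 3a.
Outer input = (K'⊕opad) ∥ inner = 39 4a 5c 5c 5c ∥ 30 3a.
Outer hash (tag): even-index sum = 299 mod 256 = 43; odd-index sum = 214 mod 256 = 214 → 2b d6.

2bd6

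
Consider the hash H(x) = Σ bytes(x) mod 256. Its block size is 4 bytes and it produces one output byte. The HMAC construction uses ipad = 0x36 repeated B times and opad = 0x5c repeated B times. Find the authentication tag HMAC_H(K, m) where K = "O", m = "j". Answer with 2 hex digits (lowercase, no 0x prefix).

Key "O" = 4f is 1 byte ≤ B = 4; zero-pad to 4 bytes: K' = 4f 00 00 00.
K' ⊕ ipad = 79 36 36 36.  K' ⊕ opad = 13 5c 5c 5c.
Inner input = (K'⊕ipad) ∥ m = 79 36 36 36 ∥ 6a.
Inner hash: sum = 121+54+54+54+106 = 389; mod 256 = 133 → 85.
Outer input = (K'⊕opad) ∥ inner = 13 5c 5c 5c ∥ 85.
Outer hash (tag): sum = 19+92+92+92+133 = 428; mod 256 = 172 → ac.

ac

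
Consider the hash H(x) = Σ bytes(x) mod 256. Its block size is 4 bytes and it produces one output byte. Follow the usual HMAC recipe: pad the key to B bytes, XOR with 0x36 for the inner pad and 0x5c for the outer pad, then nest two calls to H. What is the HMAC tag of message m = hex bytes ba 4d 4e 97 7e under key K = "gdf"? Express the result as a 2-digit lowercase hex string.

9c

Key "gdf" = 67 64 66 is 3 bytes ≤ B = 4; zero-pad to 4 bytes: K' = 67 64 66 00.
K' ⊕ ipad = 51 52 50 36.  K' ⊕ opad = 3b 38 3a 5c.
Inner input = (K'⊕ipad) ∥ m = 51 52 50 36 ∥ ba 4d 4e 97 7e.
Inner hash: sum = 81+82+80+54+186+77+78+151+126 = 915; mod 256 = 147 → 93.
Outer input = (K'⊕opad) ∥ inner = 3b 38 3a 5c ∥ 93.
Outer hash (tag): sum = 59+56+58+92+147 = 412; mod 256 = 156 → 9c.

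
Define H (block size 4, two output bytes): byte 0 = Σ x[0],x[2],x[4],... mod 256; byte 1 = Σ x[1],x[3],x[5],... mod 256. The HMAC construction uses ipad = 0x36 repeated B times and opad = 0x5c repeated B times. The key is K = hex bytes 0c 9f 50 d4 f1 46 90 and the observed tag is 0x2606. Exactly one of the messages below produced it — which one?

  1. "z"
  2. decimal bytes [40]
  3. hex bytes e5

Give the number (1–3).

Key hex bytes 0c 9f 50 d4 f1 46 90 is 7 bytes > B = 4, so hash it first: H(key) = dd b9, then zero-pad to 4 bytes: K' = dd b9 00 00.
K' ⊕ ipad = eb 8f 36 36; K' ⊕ opad = 81 e5 5c 5c.
m1: inner = H(eb 8f 36 36 7a) = 9b c5; tag = H(81 e5 5c 5c 9b c5) = 7806
m2: inner = H(eb 8f 36 36 28) = 49 c5; tag = H(81 e5 5c 5c 49 c5) = 2606 ← matches
m3: inner = H(eb 8f 36 36 e5) = 06 c5; tag = H(81 e5 5c 5c 06 c5) = e306

2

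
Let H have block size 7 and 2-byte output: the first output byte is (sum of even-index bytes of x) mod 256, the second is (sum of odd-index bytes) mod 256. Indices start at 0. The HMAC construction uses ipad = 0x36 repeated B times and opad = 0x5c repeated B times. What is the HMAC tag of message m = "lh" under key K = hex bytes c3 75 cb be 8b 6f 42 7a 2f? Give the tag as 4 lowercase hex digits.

ecbe

Key hex bytes c3 75 cb be 8b 6f 42 7a 2f is 9 bytes > B = 7, so hash it first: H(key) = 8a 1c, then zero-pad to 7 bytes: K' = 8a 1c 00 00 00 00 00.
K' ⊕ ipad = bc 2a 36 36 36 36 36.  K' ⊕ opad = d6 40 5c 5c 5c 5c 5c.
Inner input = (K'⊕ipad) ∥ m = bc 2a 36 36 36 36 36 ∥ 6c 68.
Inner hash: even-index sum = 454 mod 256 = 198; odd-index sum = 258 mod 256 = 2 → c6 02.
Outer input = (K'⊕opad) ∥ inner = d6 40 5c 5c 5c 5c 5c ∥ c6 02.
Outer hash (tag): even-index sum = 492 mod 256 = 236; odd-index sum = 446 mod 256 = 190 → ec be.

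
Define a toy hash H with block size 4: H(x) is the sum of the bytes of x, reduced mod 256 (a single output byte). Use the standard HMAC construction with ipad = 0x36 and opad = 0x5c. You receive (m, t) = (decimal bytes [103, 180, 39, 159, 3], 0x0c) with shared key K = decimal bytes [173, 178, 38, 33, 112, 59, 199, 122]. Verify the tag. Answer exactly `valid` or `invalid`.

Key decimal bytes [173, 178, 38, 33, 112, 59, 199, 122] = ad b2 26 21 70 3b c7 7a is 8 bytes > B = 4, so hash it first: H(key) = 92, then zero-pad to 4 bytes: K' = 92 00 00 00.
K' ⊕ ipad = a4 36 36 36; K' ⊕ opad = ce 5c 5c 5c.
Inner hash: sum = 164+54+54+54+103+180+39+159+3 = 810; mod 256 = 42 → 2a.
Outer hash (recomputed tag): sum = 206+92+92+92+42 = 524; mod 256 = 12 → 0c.
Recomputed tag = 0c; claimed = 0c → match.

valid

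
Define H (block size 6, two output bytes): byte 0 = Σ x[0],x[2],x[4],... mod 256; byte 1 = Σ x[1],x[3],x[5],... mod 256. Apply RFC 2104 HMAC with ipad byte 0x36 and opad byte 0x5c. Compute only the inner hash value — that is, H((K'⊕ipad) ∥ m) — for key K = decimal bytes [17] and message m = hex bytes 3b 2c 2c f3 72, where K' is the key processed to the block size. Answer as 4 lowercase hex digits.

Key decimal bytes [17] = 11 is 1 byte ≤ B = 6; zero-pad to 6 bytes: K' = 11 00 00 00 00 00.
K' ⊕ ipad = 27 36 36 36 36 36.
Inner input = 27 36 36 36 36 36 ∥ 3b 2c 2c f3 72.
Inner hash: even-index sum = 364 mod 256 = 108; odd-index sum = 449 mod 256 = 193 → 6c c1.

6cc1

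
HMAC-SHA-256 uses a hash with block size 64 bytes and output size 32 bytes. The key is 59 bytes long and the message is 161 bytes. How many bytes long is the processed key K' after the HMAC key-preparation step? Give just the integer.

64

Key is 59 ≤ 64 bytes, zero-padded: |K'| = 64.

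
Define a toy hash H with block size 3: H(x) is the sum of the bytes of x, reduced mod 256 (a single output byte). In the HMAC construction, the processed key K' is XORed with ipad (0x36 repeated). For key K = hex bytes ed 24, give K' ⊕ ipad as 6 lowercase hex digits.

db1236

Key hex bytes ed 24 is 2 bytes ≤ B = 3; zero-pad to 3 bytes: K' = ed 24 00.
XOR each byte with 0x36: ed⊕36=db, 24⊕36=12, 00⊕36=36.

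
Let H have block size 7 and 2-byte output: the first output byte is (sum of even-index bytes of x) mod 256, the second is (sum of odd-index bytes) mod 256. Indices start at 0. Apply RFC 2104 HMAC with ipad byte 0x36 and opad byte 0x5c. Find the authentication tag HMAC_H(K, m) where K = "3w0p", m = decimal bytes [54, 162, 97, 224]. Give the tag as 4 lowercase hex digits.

e7ac

Key "3w0p" = 33 77 30 70 is 4 bytes ≤ B = 7; zero-pad to 7 bytes: K' = 33 77 30 70 00 00 00.
K' ⊕ ipad = 05 41 06 46 36 36 36.  K' ⊕ opad = 6f 2b 6c 2c 5c 5c 5c.
Inner input = (K'⊕ipad) ∥ m = 05 41 06 46 36 36 36 ∥ 36 a2 61 e0.
Inner hash: even-index sum = 505 mod 256 = 249; odd-index sum = 340 mod 256 = 84 → f9 54.
Outer input = (K'⊕opad) ∥ inner = 6f 2b 6c 2c 5c 5c 5c ∥ f9 54.
Outer hash (tag): even-index sum = 487 mod 256 = 231; odd-index sum = 428 mod 256 = 172 → e7 ac.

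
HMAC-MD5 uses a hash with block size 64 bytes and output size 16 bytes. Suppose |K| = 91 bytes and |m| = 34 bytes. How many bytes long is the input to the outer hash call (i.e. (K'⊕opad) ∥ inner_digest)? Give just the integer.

80

Key is 91 > 64 bytes, so it is hashed to 16 bytes then zero-padded to 64: |K'| = 64.
Outer input = (K'⊕opad) ∥ H(inner) → 64 + 16 = 80 bytes.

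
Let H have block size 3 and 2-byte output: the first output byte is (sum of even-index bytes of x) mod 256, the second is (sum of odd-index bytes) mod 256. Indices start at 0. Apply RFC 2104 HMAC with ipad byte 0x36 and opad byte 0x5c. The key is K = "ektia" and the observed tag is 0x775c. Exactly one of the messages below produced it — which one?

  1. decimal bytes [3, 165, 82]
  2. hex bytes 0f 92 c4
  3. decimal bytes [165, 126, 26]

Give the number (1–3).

Key "ektia" = 65 6b 74 69 61 is 5 bytes > B = 3, so hash it first: H(key) = 3a d4, then zero-pad to 3 bytes: K' = 3a d4 00.
K' ⊕ ipad = 0c e2 36; K' ⊕ opad = 66 88 5c.
m1: inner = H(0c e2 36 03 a5 52) = e7 37; tag = H(66 88 5c e7 37) = f96f
m2: inner = H(0c e2 36 0f 92 c4) = d4 b5; tag = H(66 88 5c d4 b5) = 775c ← matches
m3: inner = H(0c e2 36 a5 7e 1a) = c0 a1; tag = H(66 88 5c c0 a1) = 6348

2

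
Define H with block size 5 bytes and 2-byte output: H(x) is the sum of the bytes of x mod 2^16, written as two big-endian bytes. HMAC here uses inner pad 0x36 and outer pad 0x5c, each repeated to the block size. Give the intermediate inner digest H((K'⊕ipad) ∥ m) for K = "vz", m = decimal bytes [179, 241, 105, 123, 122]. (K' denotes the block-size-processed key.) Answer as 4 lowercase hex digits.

0430

Key "vz" = 76 7a is 2 bytes ≤ B = 5; zero-pad to 5 bytes: K' = 76 7a 00 00 00.
K' ⊕ ipad = 40 4c 36 36 36.
Inner input = 40 4c 36 36 36 ∥ b3 f1 69 7b 7a.
Inner hash: sum = 64+76+54+54+54+179+241+105+123+122 = 1072 → 04 30.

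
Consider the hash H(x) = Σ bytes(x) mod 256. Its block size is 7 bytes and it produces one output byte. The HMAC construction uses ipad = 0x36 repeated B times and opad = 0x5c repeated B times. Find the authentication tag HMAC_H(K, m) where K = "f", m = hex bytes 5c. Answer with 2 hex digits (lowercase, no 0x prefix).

Key "f" = 66 is 1 byte ≤ B = 7; zero-pad to 7 bytes: K' = 66 00 00 00 00 00 00.
K' ⊕ ipad = 50 36 36 36 36 36 36.  K' ⊕ opad = 3a 5c 5c 5c 5c 5c 5c.
Inner input = (K'⊕ipad) ∥ m = 50 36 36 36 36 36 36 ∥ 5c.
Inner hash: sum = 80+54+54+54+54+54+54+92 = 496; mod 256 = 240 → f0.
Outer input = (K'⊕opad) ∥ inner = 3a 5c 5c 5c 5c 5c 5c ∥ f0.
Outer hash (tag): sum = 58+92+92+92+92+92+92+240 = 850; mod 256 = 82 → 52.

52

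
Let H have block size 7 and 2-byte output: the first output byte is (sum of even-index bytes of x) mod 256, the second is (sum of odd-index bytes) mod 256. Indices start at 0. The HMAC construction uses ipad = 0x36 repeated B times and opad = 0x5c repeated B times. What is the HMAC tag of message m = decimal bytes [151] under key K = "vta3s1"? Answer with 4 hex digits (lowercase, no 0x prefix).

d716

Key "vta3s1" = 76 74 61 33 73 31 is 6 bytes ≤ B = 7; zero-pad to 7 bytes: K' = 76 74 61 33 73 31 00.
K' ⊕ ipad = 40 42 57 05 45 07 36.  K' ⊕ opad = 2a 28 3d 6f 2f 6d 5c.
Inner input = (K'⊕ipad) ∥ m = 40 42 57 05 45 07 36 ∥ 97.
Inner hash: even-index sum = 274 mod 256 = 18; odd-index sum = 229 mod 256 = 229 → 12 e5.
Outer input = (K'⊕opad) ∥ inner = 2a 28 3d 6f 2f 6d 5c ∥ 12 e5.
Outer hash (tag): even-index sum = 471 mod 256 = 215; odd-index sum = 278 mod 256 = 22 → d7 16.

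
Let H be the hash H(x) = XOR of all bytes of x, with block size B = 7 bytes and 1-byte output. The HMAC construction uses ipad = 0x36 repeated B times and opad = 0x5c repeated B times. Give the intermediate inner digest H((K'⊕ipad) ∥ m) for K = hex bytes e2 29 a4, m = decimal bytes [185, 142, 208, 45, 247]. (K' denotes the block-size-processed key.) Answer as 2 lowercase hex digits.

Key hex bytes e2 29 a4 is 3 bytes ≤ B = 7; zero-pad to 7 bytes: K' = e2 29 a4 00 00 00 00.
K' ⊕ ipad = d4 1f 92 36 36 36 36.
Inner input = d4 1f 92 36 36 36 36 ∥ b9 8e d0 2d f7.
Inner hash: XOR d4⊕1f⊕92⊕36⊕36⊕36⊕36⊕b9⊕8e⊕d0⊕2d⊕f7 = 64.

64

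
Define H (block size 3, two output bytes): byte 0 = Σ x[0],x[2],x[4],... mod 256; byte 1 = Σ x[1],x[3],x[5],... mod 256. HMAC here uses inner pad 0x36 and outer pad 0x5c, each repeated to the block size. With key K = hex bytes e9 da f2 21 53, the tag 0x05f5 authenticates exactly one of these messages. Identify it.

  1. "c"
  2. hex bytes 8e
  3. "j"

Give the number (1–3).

Key hex bytes e9 da f2 21 53 is 5 bytes > B = 3, so hash it first: H(key) = 2e fb, then zero-pad to 3 bytes: K' = 2e fb 00.
K' ⊕ ipad = 18 cd 36; K' ⊕ opad = 72 a7 5c.
m1: inner = H(18 cd 36 63) = 4e 30; tag = H(72 a7 5c 4e 30) = fef5
m2: inner = H(18 cd 36 8e) = 4e 5b; tag = H(72 a7 5c 4e 5b) = 29f5
m3: inner = H(18 cd 36 6a) = 4e 37; tag = H(72 a7 5c 4e 37) = 05f5 ← matches

3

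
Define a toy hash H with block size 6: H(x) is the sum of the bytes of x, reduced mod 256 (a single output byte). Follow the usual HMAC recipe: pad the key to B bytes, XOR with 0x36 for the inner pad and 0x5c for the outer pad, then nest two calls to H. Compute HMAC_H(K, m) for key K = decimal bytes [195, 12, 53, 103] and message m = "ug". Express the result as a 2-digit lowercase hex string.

16

Key decimal bytes [195, 12, 53, 103] = c3 0c 35 67 is 4 bytes ≤ B = 6; zero-pad to 6 bytes: K' = c3 0c 35 67 00 00.
K' ⊕ ipad = f5 3a 03 51 36 36.  K' ⊕ opad = 9f 50 69 3b 5c 5c.
Inner input = (K'⊕ipad) ∥ m = f5 3a 03 51 36 36 ∥ 75 67.
Inner hash: sum = 245+58+3+81+54+54+117+103 = 715; mod 256 = 203 → cb.
Outer input = (K'⊕opad) ∥ inner = 9f 50 69 3b 5c 5c ∥ cb.
Outer hash (tag): sum = 159+80+105+59+92+92+203 = 790; mod 256 = 22 → 16.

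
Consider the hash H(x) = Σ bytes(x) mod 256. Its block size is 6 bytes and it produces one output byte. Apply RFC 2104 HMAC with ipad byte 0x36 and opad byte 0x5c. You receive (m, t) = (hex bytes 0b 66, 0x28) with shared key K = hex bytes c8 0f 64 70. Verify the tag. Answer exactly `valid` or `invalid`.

Key hex bytes c8 0f 64 70 is 4 bytes ≤ B = 6; zero-pad to 6 bytes: K' = c8 0f 64 70 00 00.
K' ⊕ ipad = fe 39 52 46 36 36; K' ⊕ opad = 94 53 38 2c 5c 5c.
Inner hash: sum = 254+57+82+70+54+54+11+102 = 684; mod 256 = 172 → ac.
Outer hash (recomputed tag): sum = 148+83+56+44+92+92+172 = 687; mod 256 = 175 → af.
Recomputed tag = af; claimed = 28 → mismatch.

invalid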